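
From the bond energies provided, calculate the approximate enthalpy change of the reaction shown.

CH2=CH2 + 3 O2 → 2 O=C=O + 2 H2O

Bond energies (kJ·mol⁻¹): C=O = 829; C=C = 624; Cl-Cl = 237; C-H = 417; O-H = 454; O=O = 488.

Bonds broken (reactants):
  C-H: 4 × 417 = 1668
  C=C: 1 × 624 = 624
  O=O: 3 × 488 = 1464
  Σ(broken) = 3756 kJ
Bonds formed (products):
  C=O: 4 × 829 = 3316
  O-H: 4 × 454 = 1816
  Σ(formed) = 5132 kJ
ΔH = Σ(broken) − Σ(formed) = 3756 − 5132 = −1376 kJ

ΔH ≈ −1376 kJ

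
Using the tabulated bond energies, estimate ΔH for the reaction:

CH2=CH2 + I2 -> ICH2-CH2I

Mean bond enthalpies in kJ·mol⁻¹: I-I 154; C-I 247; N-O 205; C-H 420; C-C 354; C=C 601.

Bonds broken (reactants):
  C-H: 4 × 420 = 1680
  C=C: 1 × 601 = 601
  I-I: 1 × 154 = 154
  Σ(broken) = 2435 kJ
Bonds formed (products):
  C-C: 1 × 354 = 354
  C-H: 4 × 420 = 1680
  C-I: 2 × 247 = 494
  Σ(formed) = 2528 kJ
ΔH = Σ(broken) − Σ(formed) = 2435 − 2528 = −93 kJ

ΔH ≈ −93 kJ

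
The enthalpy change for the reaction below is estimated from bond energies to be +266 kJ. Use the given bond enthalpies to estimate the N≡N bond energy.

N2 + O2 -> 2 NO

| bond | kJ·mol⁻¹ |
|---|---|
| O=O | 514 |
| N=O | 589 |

D(N≡N) ≈ 930 kJ/mol

Let D be the N≡N bond energy.
Σ(broken) = 1×D + 1×514 = 514 + D
Σ(formed) = 2×589 = 1178
ΔH = Σ(broken) − Σ(formed) = (514 + D) − (1178) = −664 + D
Setting this equal to +266 kJ gives D = 930 kJ/mol.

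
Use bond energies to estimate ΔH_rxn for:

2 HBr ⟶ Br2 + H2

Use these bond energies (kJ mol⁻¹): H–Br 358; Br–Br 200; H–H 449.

ΔH ≈ +67 kJ

Bonds broken (reactants):
  H–Br: 2 × 358 = 716
  Σ(broken) = 716 kJ
Bonds formed (products):
  Br–Br: 1 × 200 = 200
  H–H: 1 × 449 = 449
  Σ(formed) = 649 kJ
ΔH = Σ(broken) − Σ(formed) = 716 − 649 = +67 kJ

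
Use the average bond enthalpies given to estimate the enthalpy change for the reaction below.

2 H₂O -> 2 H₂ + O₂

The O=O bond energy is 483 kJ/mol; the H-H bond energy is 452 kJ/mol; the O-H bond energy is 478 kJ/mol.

Bonds broken (reactants):
  O-H: 4 × 478 = 1912
  Σ(broken) = 1912 kJ
Bonds formed (products):
  H-H: 2 × 452 = 904
  O=O: 1 × 483 = 483
  Σ(formed) = 1387 kJ
ΔH = Σ(broken) − Σ(formed) = 1912 − 1387 = +525 kJ

ΔH ≈ +525 kJ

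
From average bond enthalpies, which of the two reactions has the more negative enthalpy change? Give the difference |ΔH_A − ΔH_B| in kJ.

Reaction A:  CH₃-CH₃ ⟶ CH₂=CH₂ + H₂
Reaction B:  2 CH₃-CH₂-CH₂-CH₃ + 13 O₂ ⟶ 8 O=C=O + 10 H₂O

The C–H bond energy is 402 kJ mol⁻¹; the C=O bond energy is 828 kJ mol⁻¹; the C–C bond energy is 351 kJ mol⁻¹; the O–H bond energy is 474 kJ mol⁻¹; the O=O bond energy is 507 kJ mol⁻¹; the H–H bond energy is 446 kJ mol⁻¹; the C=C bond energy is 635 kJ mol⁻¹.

Reaction B, by 6065 kJ

Reaction A:
  Bonds broken (reactants):
    C–C: 1 × 351 = 351
    C–H: 6 × 402 = 2412
    Σ(broken) = 2763 kJ
  Bonds formed (products):
    C–H: 4 × 402 = 1608
    C=C: 1 × 635 = 635
    H–H: 1 × 446 = 446
    Σ(formed) = 2689 kJ
  ΔH_A = 2763 − 2689 = +74 kJ
Reaction B:
  Bonds broken (reactants):
    C–C: 6 × 351 = 2106
    C–H: 20 × 402 = 8040
    O=O: 13 × 507 = 6591
    Σ(broken) = 16737 kJ
  Bonds formed (products):
    C=O: 16 × 828 = 13248
    O–H: 20 × 474 = 9480
    Σ(formed) = 22728 kJ
  ΔH_B = 16737 − 22728 = −5991 kJ
ΔH_A − ΔH_B = +6065 kJ, so reaction B has the more negative ΔH; |ΔH_A − ΔH_B| = 6065 kJ.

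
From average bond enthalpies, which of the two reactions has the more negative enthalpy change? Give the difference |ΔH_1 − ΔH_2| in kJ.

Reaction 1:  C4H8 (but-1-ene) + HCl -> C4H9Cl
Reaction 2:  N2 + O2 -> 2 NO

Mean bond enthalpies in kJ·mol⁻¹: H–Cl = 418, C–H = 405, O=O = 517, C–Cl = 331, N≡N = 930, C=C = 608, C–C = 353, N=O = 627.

Reaction 1, by 256 kJ

Reaction 1:
  Bonds broken (reactants):
    C–C: 2 × 353 = 706
    C–H: 8 × 405 = 3240
    C=C: 1 × 608 = 608
    H–Cl: 1 × 418 = 418
    Σ(broken) = 4972 kJ
  Bonds formed (products):
    C–C: 3 × 353 = 1059
    C–Cl: 1 × 331 = 331
    C–H: 9 × 405 = 3645
    Σ(formed) = 5035 kJ
  ΔH_1 = 4972 − 5035 = −63 kJ
Reaction 2:
  Bonds broken (reactants):
    N≡N: 1 × 930 = 930
    O=O: 1 × 517 = 517
    Σ(broken) = 1447 kJ
  Bonds formed (products):
    N=O: 2 × 627 = 1254
    Σ(formed) = 1254 kJ
  ΔH_2 = 1447 − 1254 = +193 kJ
ΔH_1 − ΔH_2 = −256 kJ, so reaction 1 has the more negative ΔH; |ΔH_1 − ΔH_2| = 256 kJ.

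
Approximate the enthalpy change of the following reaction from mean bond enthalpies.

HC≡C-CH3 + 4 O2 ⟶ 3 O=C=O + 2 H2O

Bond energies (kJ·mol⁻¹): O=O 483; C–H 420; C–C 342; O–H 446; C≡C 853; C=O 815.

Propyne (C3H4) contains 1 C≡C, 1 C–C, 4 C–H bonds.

ΔH ≈ −1867 kJ

Bonds broken (reactants):
  C≡C: 1 × 853 = 853
  C–C: 1 × 342 = 342
  C–H: 4 × 420 = 1680
  O=O: 4 × 483 = 1932
  Σ(broken) = 4807 kJ
Bonds formed (products):
  C=O: 6 × 815 = 4890
  O–H: 4 × 446 = 1784
  Σ(formed) = 6674 kJ
ΔH = Σ(broken) − Σ(formed) = 4807 − 6674 = −1867 kJ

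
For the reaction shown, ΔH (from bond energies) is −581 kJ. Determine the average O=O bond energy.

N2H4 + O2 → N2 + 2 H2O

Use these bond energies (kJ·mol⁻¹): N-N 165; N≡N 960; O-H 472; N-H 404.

Let D be the O=O bond energy.
Σ(broken) = 4×404 + 1×165 + 1×D = 1781 + D
Σ(formed) = 1×960 + 4×472 = 2848
ΔH = Σ(broken) − Σ(formed) = (1781 + D) − (2848) = −1067 + D
Setting this equal to −581 kJ gives D = 486 kJ/mol.

D(O=O) ≈ 486 kJ/mol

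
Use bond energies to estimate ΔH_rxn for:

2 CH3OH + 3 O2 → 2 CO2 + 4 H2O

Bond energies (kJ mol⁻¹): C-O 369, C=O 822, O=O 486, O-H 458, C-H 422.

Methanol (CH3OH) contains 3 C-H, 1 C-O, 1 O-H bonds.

ΔH ≈ −1308 kJ

Bonds broken (reactants):
  C-H: 6 × 422 = 2532
  C-O: 2 × 369 = 738
  O-H: 2 × 458 = 916
  O=O: 3 × 486 = 1458
  Σ(broken) = 5644 kJ
Bonds formed (products):
  C=O: 4 × 822 = 3288
  O-H: 8 × 458 = 3664
  Σ(formed) = 6952 kJ
ΔH = Σ(broken) − Σ(formed) = 5644 − 6952 = −1308 kJ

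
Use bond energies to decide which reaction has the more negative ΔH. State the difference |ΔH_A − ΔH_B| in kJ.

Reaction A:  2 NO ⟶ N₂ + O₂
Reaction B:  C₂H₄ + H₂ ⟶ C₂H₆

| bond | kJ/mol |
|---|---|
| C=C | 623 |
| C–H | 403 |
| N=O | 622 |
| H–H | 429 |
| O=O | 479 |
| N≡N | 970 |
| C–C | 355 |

Reaction A, by 96 kJ

Reaction A:
  Bonds broken (reactants):
    N=O: 2 × 622 = 1244
    Σ(broken) = 1244 kJ
  Bonds formed (products):
    N≡N: 1 × 970 = 970
    O=O: 1 × 479 = 479
    Σ(formed) = 1449 kJ
  ΔH_A = 1244 − 1449 = −205 kJ
Reaction B:
  Bonds broken (reactants):
    C–H: 4 × 403 = 1612
    C=C: 1 × 623 = 623
    H–H: 1 × 429 = 429
    Σ(broken) = 2664 kJ
  Bonds formed (products):
    C–C: 1 × 355 = 355
    C–H: 6 × 403 = 2418
    Σ(formed) = 2773 kJ
  ΔH_B = 2664 − 2773 = −109 kJ
ΔH_A − ΔH_B = −96 kJ, so reaction A has the more negative ΔH; |ΔH_A − ΔH_B| = 96 kJ.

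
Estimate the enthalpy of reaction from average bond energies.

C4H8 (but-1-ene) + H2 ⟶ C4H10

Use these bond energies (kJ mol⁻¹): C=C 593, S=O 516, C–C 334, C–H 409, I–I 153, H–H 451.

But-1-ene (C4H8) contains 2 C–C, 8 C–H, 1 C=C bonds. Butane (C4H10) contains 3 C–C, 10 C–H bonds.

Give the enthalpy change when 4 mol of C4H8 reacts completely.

Bonds broken (reactants):
  C–C: 2 × 334 = 668
  C–H: 8 × 409 = 3272
  C=C: 1 × 593 = 593
  H–H: 1 × 451 = 451
  Σ(broken) = 4984 kJ
Bonds formed (products):
  C–C: 3 × 334 = 1002
  C–H: 10 × 409 = 4090
  Σ(formed) = 5092 kJ
ΔH = Σ(broken) − Σ(formed) = 4984 − 5092 = −108 kJ
For 4× the reaction as written: 4 × (−108) = −432 kJ

ΔH = −432 kJ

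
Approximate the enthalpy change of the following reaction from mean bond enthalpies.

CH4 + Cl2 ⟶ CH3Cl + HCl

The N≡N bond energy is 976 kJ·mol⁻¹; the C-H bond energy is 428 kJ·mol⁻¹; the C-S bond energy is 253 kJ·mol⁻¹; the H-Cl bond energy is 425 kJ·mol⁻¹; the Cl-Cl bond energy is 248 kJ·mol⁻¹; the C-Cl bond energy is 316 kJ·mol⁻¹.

Bonds broken (reactants):
  C-H: 4 × 428 = 1712
  Cl-Cl: 1 × 248 = 248
  Σ(broken) = 1960 kJ
Bonds formed (products):
  C-Cl: 1 × 316 = 316
  C-H: 3 × 428 = 1284
  H-Cl: 1 × 425 = 425
  Σ(formed) = 2025 kJ
ΔH = Σ(broken) − Σ(formed) = 1960 − 2025 = −65 kJ

ΔH ≈ −65 kJ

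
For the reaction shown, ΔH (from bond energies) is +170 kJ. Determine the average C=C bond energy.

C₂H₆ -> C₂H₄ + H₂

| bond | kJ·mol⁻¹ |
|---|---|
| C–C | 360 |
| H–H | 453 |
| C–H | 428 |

Let D be the C=C bond energy.
Σ(broken) = 1×360 + 6×428 = 2928
Σ(formed) = 4×428 + 1×D + 1×453 = 2165 + D
ΔH = Σ(broken) − Σ(formed) = (2928) − (2165 + D) = +763 − D
Setting this equal to +170 kJ gives D = 593 kJ/mol.

D(C=C) ≈ 593 kJ/mol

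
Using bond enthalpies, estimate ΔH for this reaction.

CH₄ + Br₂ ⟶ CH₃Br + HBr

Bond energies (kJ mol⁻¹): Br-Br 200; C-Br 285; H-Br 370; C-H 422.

ΔH ≈ −33 kJ

Bonds broken (reactants):
  Br-Br: 1 × 200 = 200
  C-H: 4 × 422 = 1688
  Σ(broken) = 1888 kJ
Bonds formed (products):
  C-Br: 1 × 285 = 285
  C-H: 3 × 422 = 1266
  H-Br: 1 × 370 = 370
  Σ(formed) = 1921 kJ
ΔH = Σ(broken) − Σ(formed) = 1888 − 1921 = −33 kJ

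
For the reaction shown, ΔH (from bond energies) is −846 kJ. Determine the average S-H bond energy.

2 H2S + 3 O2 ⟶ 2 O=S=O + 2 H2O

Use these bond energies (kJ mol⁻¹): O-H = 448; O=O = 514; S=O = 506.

Let D be the S-H bond energy.
Σ(broken) = 3×514 + 4×D = 1542 + 4D
Σ(formed) = 4×448 + 4×506 = 3816
ΔH = Σ(broken) − Σ(formed) = (1542 + 4D) − (3816) = −2274 + 4D
Setting this equal to −846 kJ gives 4D = 1428, so D = 357 kJ/mol.

D(S-H) ≈ 357 kJ/mol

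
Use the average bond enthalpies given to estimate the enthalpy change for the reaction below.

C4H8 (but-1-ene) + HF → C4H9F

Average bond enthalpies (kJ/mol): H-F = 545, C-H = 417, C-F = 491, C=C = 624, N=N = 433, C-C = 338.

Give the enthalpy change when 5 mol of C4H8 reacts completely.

ΔH = −385 kJ

Bonds broken (reactants):
  C-C: 2 × 338 = 676
  C-H: 8 × 417 = 3336
  C=C: 1 × 624 = 624
  H-F: 1 × 545 = 545
  Σ(broken) = 5181 kJ
Bonds formed (products):
  C-C: 3 × 338 = 1014
  C-F: 1 × 491 = 491
  C-H: 9 × 417 = 3753
  Σ(formed) = 5258 kJ
ΔH = Σ(broken) − Σ(formed) = 5181 − 5258 = −77 kJ
For 5× the reaction as written: 5 × (−77) = −385 kJ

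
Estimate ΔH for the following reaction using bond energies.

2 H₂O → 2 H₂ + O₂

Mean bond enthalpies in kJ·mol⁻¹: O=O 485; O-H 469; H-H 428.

Bonds broken (reactants):
  O-H: 4 × 469 = 1876
  Σ(broken) = 1876 kJ
Bonds formed (products):
  H-H: 2 × 428 = 856
  O=O: 1 × 485 = 485
  Σ(formed) = 1341 kJ
ΔH = Σ(broken) − Σ(formed) = 1876 − 1341 = +535 kJ

ΔH ≈ +535 kJ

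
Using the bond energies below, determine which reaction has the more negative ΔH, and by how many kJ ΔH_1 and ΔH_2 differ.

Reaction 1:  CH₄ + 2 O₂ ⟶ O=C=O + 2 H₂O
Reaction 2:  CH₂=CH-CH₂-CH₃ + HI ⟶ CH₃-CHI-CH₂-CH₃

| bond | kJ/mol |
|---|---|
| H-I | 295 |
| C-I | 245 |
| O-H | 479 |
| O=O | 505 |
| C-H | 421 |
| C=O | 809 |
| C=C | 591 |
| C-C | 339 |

Reaction 1, by 721 kJ

Reaction 1:
  Bonds broken (reactants):
    C-H: 4 × 421 = 1684
    O=O: 2 × 505 = 1010
    Σ(broken) = 2694 kJ
  Bonds formed (products):
    C=O: 2 × 809 = 1618
    O-H: 4 × 479 = 1916
    Σ(formed) = 3534 kJ
  ΔH_1 = 2694 − 3534 = −840 kJ
Reaction 2:
  Bonds broken (reactants):
    C-C: 2 × 339 = 678
    C-H: 8 × 421 = 3368
    C=C: 1 × 591 = 591
    H-I: 1 × 295 = 295
    Σ(broken) = 4932 kJ
  Bonds formed (products):
    C-C: 3 × 339 = 1017
    C-H: 9 × 421 = 3789
    C-I: 1 × 245 = 245
    Σ(formed) = 5051 kJ
  ΔH_2 = 4932 − 5051 = −119 kJ
ΔH_1 − ΔH_2 = −721 kJ, so reaction 1 has the more negative ΔH; |ΔH_1 − ΔH_2| = 721 kJ.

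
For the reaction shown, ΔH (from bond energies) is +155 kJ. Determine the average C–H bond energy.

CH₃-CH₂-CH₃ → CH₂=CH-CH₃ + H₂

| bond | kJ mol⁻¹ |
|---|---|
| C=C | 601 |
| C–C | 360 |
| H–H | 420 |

Let D be the C–H bond energy.
Σ(broken) = 2×360 + 8×D = 720 + 8D
Σ(formed) = 1×360 + 6×D + 1×601 + 1×420 = 1381 + 6D
ΔH = Σ(broken) − Σ(formed) = (720 + 8D) − (1381 + 6D) = −661 + 2D
Setting this equal to +155 kJ gives 2D = 816, so D = 408 kJ/mol.

D(C–H) ≈ 408 kJ/mol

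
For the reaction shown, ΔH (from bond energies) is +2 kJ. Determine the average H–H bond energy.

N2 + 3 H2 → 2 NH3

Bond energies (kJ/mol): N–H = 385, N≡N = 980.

Let D be the H–H bond energy.
Σ(broken) = 3×D + 1×980 = 980 + 3D
Σ(formed) = 6×385 = 2310
ΔH = Σ(broken) − Σ(formed) = (980 + 3D) − (2310) = −1330 + 3D
Setting this equal to +2 kJ gives 3D = 1332, so D = 444 kJ/mol.

D(H–H) ≈ 444 kJ/mol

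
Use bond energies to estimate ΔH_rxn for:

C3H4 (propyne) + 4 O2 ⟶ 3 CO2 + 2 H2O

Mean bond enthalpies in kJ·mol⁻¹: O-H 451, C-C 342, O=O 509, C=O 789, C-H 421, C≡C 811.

Bonds broken (reactants):
  C≡C: 1 × 811 = 811
  C-C: 1 × 342 = 342
  C-H: 4 × 421 = 1684
  O=O: 4 × 509 = 2036
  Σ(broken) = 4873 kJ
Bonds formed (products):
  C=O: 6 × 789 = 4734
  O-H: 4 × 451 = 1804
  Σ(formed) = 6538 kJ
ΔH = Σ(broken) − Σ(formed) = 4873 − 6538 = −1665 kJ

ΔH ≈ −1665 kJ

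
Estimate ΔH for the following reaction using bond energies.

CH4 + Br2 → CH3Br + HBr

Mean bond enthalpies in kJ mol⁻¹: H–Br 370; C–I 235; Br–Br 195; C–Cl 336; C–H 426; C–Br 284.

Bonds broken (reactants):
  Br–Br: 1 × 195 = 195
  C–H: 4 × 426 = 1704
  Σ(broken) = 1899 kJ
Bonds formed (products):
  C–Br: 1 × 284 = 284
  C–H: 3 × 426 = 1278
  H–Br: 1 × 370 = 370
  Σ(formed) = 1932 kJ
ΔH = Σ(broken) − Σ(formed) = 1899 − 1932 = −33 kJ

ΔH ≈ −33 kJ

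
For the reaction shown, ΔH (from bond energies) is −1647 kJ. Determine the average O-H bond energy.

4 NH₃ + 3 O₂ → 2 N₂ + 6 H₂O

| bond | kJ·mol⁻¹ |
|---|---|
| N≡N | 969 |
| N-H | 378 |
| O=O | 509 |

D(O-H) ≈ 481 kJ/mol

Let D be the O-H bond energy.
Σ(broken) = 12×378 + 3×509 = 6063
Σ(formed) = 2×969 + 12×D = 1938 + 12D
ΔH = Σ(broken) − Σ(formed) = (6063) − (1938 + 12D) = +4125 − 12D
Setting this equal to −1647 kJ gives 12D = 5772, so D = 481 kJ/mol.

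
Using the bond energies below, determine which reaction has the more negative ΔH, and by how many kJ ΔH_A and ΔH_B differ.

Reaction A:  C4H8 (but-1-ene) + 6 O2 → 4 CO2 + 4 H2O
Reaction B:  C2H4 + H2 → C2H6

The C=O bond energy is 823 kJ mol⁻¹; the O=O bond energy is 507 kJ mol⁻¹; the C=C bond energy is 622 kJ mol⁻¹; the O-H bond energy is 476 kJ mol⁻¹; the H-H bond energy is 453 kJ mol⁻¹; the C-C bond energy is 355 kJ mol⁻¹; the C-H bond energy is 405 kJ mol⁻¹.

Reaction A, by 2688 kJ

Reaction A:
  Bonds broken (reactants):
    C-C: 2 × 355 = 710
    C-H: 8 × 405 = 3240
    C=C: 1 × 622 = 622
    O=O: 6 × 507 = 3042
    Σ(broken) = 7614 kJ
  Bonds formed (products):
    C=O: 8 × 823 = 6584
    O-H: 8 × 476 = 3808
    Σ(formed) = 10392 kJ
  ΔH_A = 7614 − 10392 = −2778 kJ
Reaction B:
  Bonds broken (reactants):
    C-H: 4 × 405 = 1620
    C=C: 1 × 622 = 622
    H-H: 1 × 453 = 453
    Σ(broken) = 2695 kJ
  Bonds formed (products):
    C-C: 1 × 355 = 355
    C-H: 6 × 405 = 2430
    Σ(formed) = 2785 kJ
  ΔH_B = 2695 − 2785 = −90 kJ
ΔH_A − ΔH_B = −2688 kJ, so reaction A has the more negative ΔH; |ΔH_A − ΔH_B| = 2688 kJ.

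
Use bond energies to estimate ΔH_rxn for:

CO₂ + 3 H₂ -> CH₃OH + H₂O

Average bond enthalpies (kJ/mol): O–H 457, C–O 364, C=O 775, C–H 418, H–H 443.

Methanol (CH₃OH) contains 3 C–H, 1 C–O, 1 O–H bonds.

Bonds broken (reactants):
  C=O: 2 × 775 = 1550
  H–H: 3 × 443 = 1329
  Σ(broken) = 2879 kJ
Bonds formed (products):
  C–H: 3 × 418 = 1254
  C–O: 1 × 364 = 364
  O–H: 3 × 457 = 1371
  Σ(formed) = 2989 kJ
ΔH = Σ(broken) − Σ(formed) = 2879 − 2989 = −110 kJ

ΔH ≈ −110 kJ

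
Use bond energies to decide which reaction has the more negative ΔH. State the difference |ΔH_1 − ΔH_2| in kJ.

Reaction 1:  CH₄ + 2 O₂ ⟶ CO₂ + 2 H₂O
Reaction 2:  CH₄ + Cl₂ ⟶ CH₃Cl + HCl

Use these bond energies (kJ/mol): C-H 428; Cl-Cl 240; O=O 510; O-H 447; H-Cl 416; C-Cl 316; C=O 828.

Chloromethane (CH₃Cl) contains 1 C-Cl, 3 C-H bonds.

Reaction 1:
  Bonds broken (reactants):
    C-H: 4 × 428 = 1712
    O=O: 2 × 510 = 1020
    Σ(broken) = 2732 kJ
  Bonds formed (products):
    C=O: 2 × 828 = 1656
    O-H: 4 × 447 = 1788
    Σ(formed) = 3444 kJ
  ΔH_1 = 2732 − 3444 = −712 kJ
Reaction 2:
  Bonds broken (reactants):
    C-H: 4 × 428 = 1712
    Cl-Cl: 1 × 240 = 240
    Σ(broken) = 1952 kJ
  Bonds formed (products):
    C-Cl: 1 × 316 = 316
    C-H: 3 × 428 = 1284
    H-Cl: 1 × 416 = 416
    Σ(formed) = 2016 kJ
  ΔH_2 = 1952 − 2016 = −64 kJ
ΔH_1 − ΔH_2 = −648 kJ, so reaction 1 has the more negative ΔH; |ΔH_1 − ΔH_2| = 648 kJ.

Reaction 1, by 648 kJ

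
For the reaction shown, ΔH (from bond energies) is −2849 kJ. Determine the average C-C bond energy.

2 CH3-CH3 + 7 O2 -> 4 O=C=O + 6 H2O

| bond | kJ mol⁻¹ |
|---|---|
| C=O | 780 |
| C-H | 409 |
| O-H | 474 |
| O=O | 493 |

Let D be the C-C bond energy.
Σ(broken) = 2×D + 12×409 + 7×493 = 8359 + 2D
Σ(formed) = 8×780 + 12×474 = 11928
ΔH = Σ(broken) − Σ(formed) = (8359 + 2D) − (11928) = −3569 + 2D
Setting this equal to −2849 kJ gives 2D = 720, so D = 360 kJ/mol.

D(C-C) ≈ 360 kJ/mol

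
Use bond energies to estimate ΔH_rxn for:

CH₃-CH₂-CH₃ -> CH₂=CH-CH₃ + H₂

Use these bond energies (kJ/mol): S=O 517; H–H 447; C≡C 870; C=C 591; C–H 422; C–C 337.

Bonds broken (reactants):
  C–C: 2 × 337 = 674
  C–H: 8 × 422 = 3376
  Σ(broken) = 4050 kJ
Bonds formed (products):
  C–C: 1 × 337 = 337
  C–H: 6 × 422 = 2532
  C=C: 1 × 591 = 591
  H–H: 1 × 447 = 447
  Σ(formed) = 3907 kJ
ΔH = Σ(broken) − Σ(formed) = 4050 − 3907 = +143 kJ

ΔH ≈ +143 kJ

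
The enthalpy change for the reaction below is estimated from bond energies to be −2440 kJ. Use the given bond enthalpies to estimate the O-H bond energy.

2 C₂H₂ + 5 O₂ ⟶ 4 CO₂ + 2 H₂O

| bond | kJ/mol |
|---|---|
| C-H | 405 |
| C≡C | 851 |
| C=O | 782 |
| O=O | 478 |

Let D be the O-H bond energy.
Σ(broken) = 2×851 + 4×405 + 5×478 = 5712
Σ(formed) = 8×782 + 4×D = 6256 + 4D
ΔH = Σ(broken) − Σ(formed) = (5712) − (6256 + 4D) = −544 − 4D
Setting this equal to −2440 kJ gives 4D = 1896, so D = 474 kJ/mol.

D(O-H) ≈ 474 kJ/mol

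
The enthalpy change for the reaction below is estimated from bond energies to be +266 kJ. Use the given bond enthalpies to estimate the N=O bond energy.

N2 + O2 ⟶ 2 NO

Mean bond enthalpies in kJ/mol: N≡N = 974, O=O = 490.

D(N=O) ≈ 599 kJ/mol

Let D be the N=O bond energy.
Σ(broken) = 1×974 + 1×490 = 1464
Σ(formed) = 2×D = 2D
ΔH = Σ(broken) − Σ(formed) = (1464) − (2D) = +1464 − 2D
Setting this equal to +266 kJ gives 2D = 1198, so D = 599 kJ/mol.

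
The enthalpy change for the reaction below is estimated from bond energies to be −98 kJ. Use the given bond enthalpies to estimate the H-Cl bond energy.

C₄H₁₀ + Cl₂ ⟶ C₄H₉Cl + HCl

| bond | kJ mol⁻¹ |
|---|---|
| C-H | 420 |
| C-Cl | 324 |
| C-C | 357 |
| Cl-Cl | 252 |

D(H-Cl) ≈ 446 kJ/mol

Let D be the H-Cl bond energy.
Σ(broken) = 3×357 + 10×420 + 1×252 = 5523
Σ(formed) = 3×357 + 1×324 + 9×420 + 1×D = 5175 + D
ΔH = Σ(broken) − Σ(formed) = (5523) − (5175 + D) = +348 − D
Setting this equal to −98 kJ gives D = 446 kJ/mol.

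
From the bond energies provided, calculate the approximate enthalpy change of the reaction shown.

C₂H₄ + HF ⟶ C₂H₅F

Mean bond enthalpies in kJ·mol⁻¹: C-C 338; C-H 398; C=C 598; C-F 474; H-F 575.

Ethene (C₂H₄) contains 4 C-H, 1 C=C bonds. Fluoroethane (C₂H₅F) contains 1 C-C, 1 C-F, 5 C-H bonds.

Bonds broken (reactants):
  C-H: 4 × 398 = 1592
  C=C: 1 × 598 = 598
  H-F: 1 × 575 = 575
  Σ(broken) = 2765 kJ
Bonds formed (products):
  C-C: 1 × 338 = 338
  C-F: 1 × 474 = 474
  C-H: 5 × 398 = 1990
  Σ(formed) = 2802 kJ
ΔH = Σ(broken) − Σ(formed) = 2765 − 2802 = −37 kJ

ΔH ≈ −37 kJ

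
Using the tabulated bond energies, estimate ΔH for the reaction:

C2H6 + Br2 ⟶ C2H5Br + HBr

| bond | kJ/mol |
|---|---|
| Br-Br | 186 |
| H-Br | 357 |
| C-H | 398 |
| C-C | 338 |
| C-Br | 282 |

Bonds broken (reactants):
  Br-Br: 1 × 186 = 186
  C-C: 1 × 338 = 338
  C-H: 6 × 398 = 2388
  Σ(broken) = 2912 kJ
Bonds formed (products):
  C-Br: 1 × 282 = 282
  C-C: 1 × 338 = 338
  C-H: 5 × 398 = 1990
  H-Br: 1 × 357 = 357
  Σ(formed) = 2967 kJ
ΔH = Σ(broken) − Σ(formed) = 2912 − 2967 = −55 kJ

ΔH ≈ −55 kJ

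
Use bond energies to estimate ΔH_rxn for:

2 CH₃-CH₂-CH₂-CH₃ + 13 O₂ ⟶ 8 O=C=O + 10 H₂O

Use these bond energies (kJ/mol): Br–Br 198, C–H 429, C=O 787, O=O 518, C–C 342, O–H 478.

Bonds broken (reactants):
  C–C: 6 × 342 = 2052
  C–H: 20 × 429 = 8580
  O=O: 13 × 518 = 6734
  Σ(broken) = 17366 kJ
Bonds formed (products):
  C=O: 16 × 787 = 12592
  O–H: 20 × 478 = 9560
  Σ(formed) = 22152 kJ
ΔH = Σ(broken) − Σ(formed) = 17366 − 22152 = −4786 kJ

ΔH ≈ −4786 kJ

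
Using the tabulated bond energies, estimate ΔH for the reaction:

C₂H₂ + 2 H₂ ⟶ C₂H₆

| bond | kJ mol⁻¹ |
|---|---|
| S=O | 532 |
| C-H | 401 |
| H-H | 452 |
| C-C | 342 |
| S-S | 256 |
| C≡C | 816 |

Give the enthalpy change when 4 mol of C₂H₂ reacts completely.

Bonds broken (reactants):
  C≡C: 1 × 816 = 816
  C-H: 2 × 401 = 802
  H-H: 2 × 452 = 904
  Σ(broken) = 2522 kJ
Bonds formed (products):
  C-C: 1 × 342 = 342
  C-H: 6 × 401 = 2406
  Σ(formed) = 2748 kJ
ΔH = Σ(broken) − Σ(formed) = 2522 − 2748 = −226 kJ
For 4× the reaction as written: 4 × (−226) = −904 kJ

ΔH = −904 kJ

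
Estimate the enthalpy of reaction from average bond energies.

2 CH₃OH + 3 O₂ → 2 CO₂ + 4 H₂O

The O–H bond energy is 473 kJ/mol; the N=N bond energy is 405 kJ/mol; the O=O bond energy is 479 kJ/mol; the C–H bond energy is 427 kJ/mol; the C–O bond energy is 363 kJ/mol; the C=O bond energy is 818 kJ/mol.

ΔH ≈ −1385 kJ

Bonds broken (reactants):
  C–H: 6 × 427 = 2562
  C–O: 2 × 363 = 726
  O–H: 2 × 473 = 946
  O=O: 3 × 479 = 1437
  Σ(broken) = 5671 kJ
Bonds formed (products):
  C=O: 4 × 818 = 3272
  O–H: 8 × 473 = 3784
  Σ(formed) = 7056 kJ
ΔH = Σ(broken) − Σ(formed) = 5671 − 7056 = −1385 kJ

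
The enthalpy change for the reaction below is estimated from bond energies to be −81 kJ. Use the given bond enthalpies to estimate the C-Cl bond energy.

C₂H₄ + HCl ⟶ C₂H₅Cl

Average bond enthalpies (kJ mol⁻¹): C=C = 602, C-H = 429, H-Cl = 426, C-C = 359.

D(C-Cl) ≈ 321 kJ/mol

Let D be the C-Cl bond energy.
Σ(broken) = 4×429 + 1×602 + 1×426 = 2744
Σ(formed) = 1×359 + 1×D + 5×429 = 2504 + D
ΔH = Σ(broken) − Σ(formed) = (2744) − (2504 + D) = +240 − D
Setting this equal to −81 kJ gives D = 321 kJ/mol.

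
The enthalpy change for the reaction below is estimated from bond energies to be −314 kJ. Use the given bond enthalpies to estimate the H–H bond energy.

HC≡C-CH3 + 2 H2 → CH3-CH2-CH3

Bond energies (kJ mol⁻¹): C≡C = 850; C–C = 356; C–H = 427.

Let D be the H–H bond energy.
Σ(broken) = 1×850 + 1×356 + 4×427 + 2×D = 2914 + 2D
Σ(formed) = 2×356 + 8×427 = 4128
ΔH = Σ(broken) − Σ(formed) = (2914 + 2D) − (4128) = −1214 + 2D
Setting this equal to −314 kJ gives 2D = 900, so D = 450 kJ/mol.

D(H–H) ≈ 450 kJ/mol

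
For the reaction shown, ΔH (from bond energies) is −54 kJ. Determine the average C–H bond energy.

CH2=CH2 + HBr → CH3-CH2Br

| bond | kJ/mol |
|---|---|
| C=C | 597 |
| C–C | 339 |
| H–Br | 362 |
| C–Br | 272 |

Let D be the C–H bond energy.
Σ(broken) = 4×D + 1×597 + 1×362 = 959 + 4D
Σ(formed) = 1×272 + 1×339 + 5×D = 611 + 5D
ΔH = Σ(broken) − Σ(formed) = (959 + 4D) − (611 + 5D) = +348 − D
Setting this equal to −54 kJ gives D = 402 kJ/mol.

D(C–H) ≈ 402 kJ/mol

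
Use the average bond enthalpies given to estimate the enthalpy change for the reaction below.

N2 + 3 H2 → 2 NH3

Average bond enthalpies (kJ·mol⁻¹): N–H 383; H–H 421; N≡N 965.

ΔH ≈ −70 kJ

Bonds broken (reactants):
  H–H: 3 × 421 = 1263
  N≡N: 1 × 965 = 965
  Σ(broken) = 2228 kJ
Bonds formed (products):
  N–H: 6 × 383 = 2298
  Σ(formed) = 2298 kJ
ΔH = Σ(broken) − Σ(formed) = 2228 − 2298 = −70 kJ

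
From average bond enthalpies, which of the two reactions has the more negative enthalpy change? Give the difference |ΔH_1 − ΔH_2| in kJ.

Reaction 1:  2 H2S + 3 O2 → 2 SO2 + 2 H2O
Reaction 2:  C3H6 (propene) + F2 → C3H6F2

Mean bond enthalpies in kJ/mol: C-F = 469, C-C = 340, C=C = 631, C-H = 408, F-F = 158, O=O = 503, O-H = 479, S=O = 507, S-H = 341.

Reaction 1:
  Bonds broken (reactants):
    O=O: 3 × 503 = 1509
    S-H: 4 × 341 = 1364
    Σ(broken) = 2873 kJ
  Bonds formed (products):
    O-H: 4 × 479 = 1916
    S=O: 4 × 507 = 2028
    Σ(formed) = 3944 kJ
  ΔH_1 = 2873 − 3944 = −1071 kJ
Reaction 2:
  Bonds broken (reactants):
    C-C: 1 × 340 = 340
    C-H: 6 × 408 = 2448
    C=C: 1 × 631 = 631
    F-F: 1 × 158 = 158
    Σ(broken) = 3577 kJ
  Bonds formed (products):
    C-C: 2 × 340 = 680
    C-F: 2 × 469 = 938
    C-H: 6 × 408 = 2448
    Σ(formed) = 4066 kJ
  ΔH_2 = 3577 − 4066 = −489 kJ
ΔH_1 − ΔH_2 = −582 kJ, so reaction 1 has the more negative ΔH; |ΔH_1 − ΔH_2| = 582 kJ.

Reaction 1, by 582 kJ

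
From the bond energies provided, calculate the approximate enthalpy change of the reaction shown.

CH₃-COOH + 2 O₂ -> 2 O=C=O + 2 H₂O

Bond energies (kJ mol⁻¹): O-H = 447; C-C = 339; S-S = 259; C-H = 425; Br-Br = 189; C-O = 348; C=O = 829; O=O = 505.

Bonds broken (reactants):
  C-C: 1 × 339 = 339
  C-H: 3 × 425 = 1275
  C-O: 1 × 348 = 348
  C=O: 1 × 829 = 829
  O-H: 1 × 447 = 447
  O=O: 2 × 505 = 1010
  Σ(broken) = 4248 kJ
Bonds formed (products):
  C=O: 4 × 829 = 3316
  O-H: 4 × 447 = 1788
  Σ(formed) = 5104 kJ
ΔH = Σ(broken) − Σ(formed) = 4248 − 5104 = −856 kJ

ΔH ≈ −856 kJ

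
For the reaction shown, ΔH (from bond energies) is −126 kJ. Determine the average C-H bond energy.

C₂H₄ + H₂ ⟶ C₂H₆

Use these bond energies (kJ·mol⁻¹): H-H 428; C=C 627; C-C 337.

Let D be the C-H bond energy.
Σ(broken) = 4×D + 1×627 + 1×428 = 1055 + 4D
Σ(formed) = 1×337 + 6×D = 337 + 6D
ΔH = Σ(broken) − Σ(formed) = (1055 + 4D) − (337 + 6D) = +718 − 2D
Setting this equal to −126 kJ gives 2D = 844, so D = 422 kJ/mol.

D(C-H) ≈ 422 kJ/mol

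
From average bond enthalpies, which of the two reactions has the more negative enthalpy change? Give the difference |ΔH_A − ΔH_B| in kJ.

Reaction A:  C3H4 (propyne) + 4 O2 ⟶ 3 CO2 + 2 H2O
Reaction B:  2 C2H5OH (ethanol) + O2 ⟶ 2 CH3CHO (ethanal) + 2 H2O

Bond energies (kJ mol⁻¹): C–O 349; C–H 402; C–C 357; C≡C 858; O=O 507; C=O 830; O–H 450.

Reaction A, by 1378 kJ

Reaction A:
  Bonds broken (reactants):
    C≡C: 1 × 858 = 858
    C–C: 1 × 357 = 357
    C–H: 4 × 402 = 1608
    O=O: 4 × 507 = 2028
    Σ(broken) = 4851 kJ
  Bonds formed (products):
    C=O: 6 × 830 = 4980
    O–H: 4 × 450 = 1800
    Σ(formed) = 6780 kJ
  ΔH_A = 4851 − 6780 = −1929 kJ
Reaction B:
  Bonds broken (reactants):
    C–C: 2 × 357 = 714
    C–H: 10 × 402 = 4020
    C–O: 2 × 349 = 698
    O–H: 2 × 450 = 900
    O=O: 1 × 507 = 507
    Σ(broken) = 6839 kJ
  Bonds formed (products):
    C–C: 2 × 357 = 714
    C–H: 8 × 402 = 3216
    C=O: 2 × 830 = 1660
    O–H: 4 × 450 = 1800
    Σ(formed) = 7390 kJ
  ΔH_B = 6839 − 7390 = −551 kJ
ΔH_A − ΔH_B = −1378 kJ, so reaction A has the more negative ΔH; |ΔH_A − ΔH_B| = 1378 kJ.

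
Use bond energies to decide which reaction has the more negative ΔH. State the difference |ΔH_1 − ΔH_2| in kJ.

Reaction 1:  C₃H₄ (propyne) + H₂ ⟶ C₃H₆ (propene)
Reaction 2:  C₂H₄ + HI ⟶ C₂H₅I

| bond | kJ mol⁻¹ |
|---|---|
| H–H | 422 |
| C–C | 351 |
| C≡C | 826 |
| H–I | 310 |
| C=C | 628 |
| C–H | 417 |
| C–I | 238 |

Reaction 1, by 146 kJ

Reaction 1:
  Bonds broken (reactants):
    C≡C: 1 × 826 = 826
    C–C: 1 × 351 = 351
    C–H: 4 × 417 = 1668
    H–H: 1 × 422 = 422
    Σ(broken) = 3267 kJ
  Bonds formed (products):
    C–C: 1 × 351 = 351
    C–H: 6 × 417 = 2502
    C=C: 1 × 628 = 628
    Σ(formed) = 3481 kJ
  ΔH_1 = 3267 − 3481 = −214 kJ
Reaction 2:
  Bonds broken (reactants):
    C–H: 4 × 417 = 1668
    C=C: 1 × 628 = 628
    H–I: 1 × 310 = 310
    Σ(broken) = 2606 kJ
  Bonds formed (products):
    C–C: 1 × 351 = 351
    C–H: 5 × 417 = 2085
    C–I: 1 × 238 = 238
    Σ(formed) = 2674 kJ
  ΔH_2 = 2606 − 2674 = −68 kJ
ΔH_1 − ΔH_2 = −146 kJ, so reaction 1 has the more negative ΔH; |ΔH_1 − ΔH_2| = 146 kJ.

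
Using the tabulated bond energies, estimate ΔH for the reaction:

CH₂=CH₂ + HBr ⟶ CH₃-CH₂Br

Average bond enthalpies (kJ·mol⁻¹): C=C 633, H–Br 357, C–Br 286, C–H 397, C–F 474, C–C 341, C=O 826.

ΔH ≈ −34 kJ

Bonds broken (reactants):
  C–H: 4 × 397 = 1588
  C=C: 1 × 633 = 633
  H–Br: 1 × 357 = 357
  Σ(broken) = 2578 kJ
Bonds formed (products):
  C–Br: 1 × 286 = 286
  C–C: 1 × 341 = 341
  C–H: 5 × 397 = 1985
  Σ(formed) = 2612 kJ
ΔH = Σ(broken) − Σ(formed) = 2578 − 2612 = −34 kJ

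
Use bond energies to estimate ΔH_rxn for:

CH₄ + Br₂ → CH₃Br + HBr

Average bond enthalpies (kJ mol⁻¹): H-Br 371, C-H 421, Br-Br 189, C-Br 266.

ΔH ≈ −27 kJ

Bonds broken (reactants):
  Br-Br: 1 × 189 = 189
  C-H: 4 × 421 = 1684
  Σ(broken) = 1873 kJ
Bonds formed (products):
  C-Br: 1 × 266 = 266
  C-H: 3 × 421 = 1263
  H-Br: 1 × 371 = 371
  Σ(formed) = 1900 kJ
ΔH = Σ(broken) − Σ(formed) = 1873 − 1900 = −27 kJ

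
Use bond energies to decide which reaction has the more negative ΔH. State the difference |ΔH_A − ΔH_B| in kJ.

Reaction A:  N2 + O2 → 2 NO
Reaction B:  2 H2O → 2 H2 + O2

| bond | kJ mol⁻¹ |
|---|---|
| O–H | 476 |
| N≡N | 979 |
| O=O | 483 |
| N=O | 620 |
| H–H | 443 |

Reaction A, by 313 kJ

Reaction A:
  Bonds broken (reactants):
    N≡N: 1 × 979 = 979
    O=O: 1 × 483 = 483
    Σ(broken) = 1462 kJ
  Bonds formed (products):
    N=O: 2 × 620 = 1240
    Σ(formed) = 1240 kJ
  ΔH_A = 1462 − 1240 = +222 kJ
Reaction B:
  Bonds broken (reactants):
    O–H: 4 × 476 = 1904
    Σ(broken) = 1904 kJ
  Bonds formed (products):
    H–H: 2 × 443 = 886
    O=O: 1 × 483 = 483
    Σ(formed) = 1369 kJ
  ΔH_B = 1904 − 1369 = +535 kJ
ΔH_A − ΔH_B = −313 kJ, so reaction A has the more negative ΔH; |ΔH_A − ΔH_B| = 313 kJ.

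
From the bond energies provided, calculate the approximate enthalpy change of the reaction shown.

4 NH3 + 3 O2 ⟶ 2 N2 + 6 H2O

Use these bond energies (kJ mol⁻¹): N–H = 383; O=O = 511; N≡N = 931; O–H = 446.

ΔH ≈ −1085 kJ

Bonds broken (reactants):
  N–H: 12 × 383 = 4596
  O=O: 3 × 511 = 1533
  Σ(broken) = 6129 kJ
Bonds formed (products):
  N≡N: 2 × 931 = 1862
  O–H: 12 × 446 = 5352
  Σ(formed) = 7214 kJ
ΔH = Σ(broken) − Σ(formed) = 6129 − 7214 = −1085 kJ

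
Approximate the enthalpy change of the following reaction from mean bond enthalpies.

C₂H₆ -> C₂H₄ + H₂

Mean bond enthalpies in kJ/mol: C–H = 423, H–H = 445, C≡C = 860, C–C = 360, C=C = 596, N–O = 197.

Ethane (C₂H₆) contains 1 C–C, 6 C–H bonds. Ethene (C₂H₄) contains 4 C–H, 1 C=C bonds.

ΔH ≈ +165 kJ

Bonds broken (reactants):
  C–C: 1 × 360 = 360
  C–H: 6 × 423 = 2538
  Σ(broken) = 2898 kJ
Bonds formed (products):
  C–H: 4 × 423 = 1692
  C=C: 1 × 596 = 596
  H–H: 1 × 445 = 445
  Σ(formed) = 2733 kJ
ΔH = Σ(broken) − Σ(formed) = 2898 − 2733 = +165 kJ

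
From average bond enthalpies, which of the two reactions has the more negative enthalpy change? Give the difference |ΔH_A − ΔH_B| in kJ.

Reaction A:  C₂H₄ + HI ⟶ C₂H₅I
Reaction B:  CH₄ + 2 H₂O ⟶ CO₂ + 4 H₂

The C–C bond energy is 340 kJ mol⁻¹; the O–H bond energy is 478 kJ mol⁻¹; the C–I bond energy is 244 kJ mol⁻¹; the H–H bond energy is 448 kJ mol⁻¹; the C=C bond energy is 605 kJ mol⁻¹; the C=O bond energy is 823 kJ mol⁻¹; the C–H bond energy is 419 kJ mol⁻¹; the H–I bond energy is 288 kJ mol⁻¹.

Reaction A, by 260 kJ

Reaction A:
  Bonds broken (reactants):
    C–H: 4 × 419 = 1676
    C=C: 1 × 605 = 605
    H–I: 1 × 288 = 288
    Σ(broken) = 2569 kJ
  Bonds formed (products):
    C–C: 1 × 340 = 340
    C–H: 5 × 419 = 2095
    C–I: 1 × 244 = 244
    Σ(formed) = 2679 kJ
  ΔH_A = 2569 − 2679 = −110 kJ
Reaction B:
  Bonds broken (reactants):
    C–H: 4 × 419 = 1676
    O–H: 4 × 478 = 1912
    Σ(broken) = 3588 kJ
  Bonds formed (products):
    C=O: 2 × 823 = 1646
    H–H: 4 × 448 = 1792
    Σ(formed) = 3438 kJ
  ΔH_B = 3588 − 3438 = +150 kJ
ΔH_A − ΔH_B = −260 kJ, so reaction A has the more negative ΔH; |ΔH_A − ΔH_B| = 260 kJ.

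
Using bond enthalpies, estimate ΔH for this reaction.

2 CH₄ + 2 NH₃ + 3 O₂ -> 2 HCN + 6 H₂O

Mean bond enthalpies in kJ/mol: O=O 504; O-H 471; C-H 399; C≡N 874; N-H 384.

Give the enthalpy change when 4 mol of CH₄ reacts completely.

ΔH = −2380 kJ

Bonds broken (reactants):
  C-H: 8 × 399 = 3192
  N-H: 6 × 384 = 2304
  O=O: 3 × 504 = 1512
  Σ(broken) = 7008 kJ
Bonds formed (products):
  C≡N: 2 × 874 = 1748
  C-H: 2 × 399 = 798
  O-H: 12 × 471 = 5652
  Σ(formed) = 8198 kJ
ΔH = Σ(broken) − Σ(formed) = 7008 − 8198 = −1190 kJ
For 2× the reaction as written: 2 × (−1190) = −2380 kJ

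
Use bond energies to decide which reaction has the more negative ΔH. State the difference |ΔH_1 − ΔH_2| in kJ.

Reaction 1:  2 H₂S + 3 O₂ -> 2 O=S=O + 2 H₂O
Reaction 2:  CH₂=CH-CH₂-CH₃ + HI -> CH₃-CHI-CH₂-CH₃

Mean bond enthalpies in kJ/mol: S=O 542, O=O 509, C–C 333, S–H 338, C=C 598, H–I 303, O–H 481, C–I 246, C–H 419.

Reaction 1, by 1116 kJ

Reaction 1:
  Bonds broken (reactants):
    O=O: 3 × 509 = 1527
    S–H: 4 × 338 = 1352
    Σ(broken) = 2879 kJ
  Bonds formed (products):
    O–H: 4 × 481 = 1924
    S=O: 4 × 542 = 2168
    Σ(formed) = 4092 kJ
  ΔH_1 = 2879 − 4092 = −1213 kJ
Reaction 2:
  Bonds broken (reactants):
    C–C: 2 × 333 = 666
    C–H: 8 × 419 = 3352
    C=C: 1 × 598 = 598
    H–I: 1 × 303 = 303
    Σ(broken) = 4919 kJ
  Bonds formed (products):
    C–C: 3 × 333 = 999
    C–H: 9 × 419 = 3771
    C–I: 1 × 246 = 246
    Σ(formed) = 5016 kJ
  ΔH_2 = 4919 − 5016 = −97 kJ
ΔH_1 − ΔH_2 = −1116 kJ, so reaction 1 has the more negative ΔH; |ΔH_1 − ΔH_2| = 1116 kJ.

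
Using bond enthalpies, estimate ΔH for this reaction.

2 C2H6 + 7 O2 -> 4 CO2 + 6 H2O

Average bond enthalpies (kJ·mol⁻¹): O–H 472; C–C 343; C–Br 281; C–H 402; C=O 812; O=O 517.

Bonds broken (reactants):
  C–C: 2 × 343 = 686
  C–H: 12 × 402 = 4824
  O=O: 7 × 517 = 3619
  Σ(broken) = 9129 kJ
Bonds formed (products):
  C=O: 8 × 812 = 6496
  O–H: 12 × 472 = 5664
  Σ(formed) = 12160 kJ
ΔH = Σ(broken) − Σ(formed) = 9129 − 12160 = −3031 kJ

ΔH ≈ −3031 kJ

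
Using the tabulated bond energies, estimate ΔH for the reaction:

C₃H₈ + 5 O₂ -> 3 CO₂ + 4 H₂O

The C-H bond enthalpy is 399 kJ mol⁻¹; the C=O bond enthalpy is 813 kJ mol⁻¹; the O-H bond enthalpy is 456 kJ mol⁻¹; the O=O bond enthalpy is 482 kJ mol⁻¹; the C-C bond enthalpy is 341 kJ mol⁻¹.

Bonds broken (reactants):
  C-C: 2 × 341 = 682
  C-H: 8 × 399 = 3192
  O=O: 5 × 482 = 2410
  Σ(broken) = 6284 kJ
Bonds formed (products):
  C=O: 6 × 813 = 4878
  O-H: 8 × 456 = 3648
  Σ(formed) = 8526 kJ
ΔH = Σ(broken) − Σ(formed) = 6284 − 8526 = −2242 kJ

ΔH ≈ −2242 kJ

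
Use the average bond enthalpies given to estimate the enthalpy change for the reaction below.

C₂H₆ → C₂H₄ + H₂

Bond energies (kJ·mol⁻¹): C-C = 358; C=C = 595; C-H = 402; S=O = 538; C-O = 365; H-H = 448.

Bonds broken (reactants):
  C-C: 1 × 358 = 358
  C-H: 6 × 402 = 2412
  Σ(broken) = 2770 kJ
Bonds formed (products):
  C-H: 4 × 402 = 1608
  C=C: 1 × 595 = 595
  H-H: 1 × 448 = 448
  Σ(formed) = 2651 kJ
ΔH = Σ(broken) − Σ(formed) = 2770 − 2651 = +119 kJ

ΔH ≈ +119 kJ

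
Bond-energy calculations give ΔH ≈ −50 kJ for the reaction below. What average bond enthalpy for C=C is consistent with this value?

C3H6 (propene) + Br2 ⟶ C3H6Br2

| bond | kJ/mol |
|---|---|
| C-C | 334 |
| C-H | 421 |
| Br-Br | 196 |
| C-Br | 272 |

D(C=C) ≈ 632 kJ/mol

Let D be the C=C bond energy.
Σ(broken) = 1×196 + 1×334 + 6×421 + 1×D = 3056 + D
Σ(formed) = 2×272 + 2×334 + 6×421 = 3738
ΔH = Σ(broken) − Σ(formed) = (3056 + D) − (3738) = −682 + D
Setting this equal to −50 kJ gives D = 632 kJ/mol.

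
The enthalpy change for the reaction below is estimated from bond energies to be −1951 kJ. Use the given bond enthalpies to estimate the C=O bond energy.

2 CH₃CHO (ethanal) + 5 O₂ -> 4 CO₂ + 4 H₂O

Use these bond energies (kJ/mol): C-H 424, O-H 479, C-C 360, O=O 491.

D(C=O) ≈ 781 kJ/mol

Let D be the C=O bond energy.
Σ(broken) = 2×360 + 8×424 + 2×D + 5×491 = 6567 + 2D
Σ(formed) = 8×D + 8×479 = 3832 + 8D
ΔH = Σ(broken) − Σ(formed) = (6567 + 2D) − (3832 + 8D) = +2735 − 6D
Setting this equal to −1951 kJ gives 6D = 4686, so D = 781 kJ/mol.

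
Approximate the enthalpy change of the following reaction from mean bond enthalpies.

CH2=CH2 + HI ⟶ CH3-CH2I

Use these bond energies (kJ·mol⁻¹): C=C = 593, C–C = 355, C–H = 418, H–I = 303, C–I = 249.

Bonds broken (reactants):
  C–H: 4 × 418 = 1672
  C=C: 1 × 593 = 593
  H–I: 1 × 303 = 303
  Σ(broken) = 2568 kJ
Bonds formed (products):
  C–C: 1 × 355 = 355
  C–H: 5 × 418 = 2090
  C–I: 1 × 249 = 249
  Σ(formed) = 2694 kJ
ΔH = Σ(broken) − Σ(formed) = 2568 − 2694 = −126 kJ

ΔH ≈ −126 kJ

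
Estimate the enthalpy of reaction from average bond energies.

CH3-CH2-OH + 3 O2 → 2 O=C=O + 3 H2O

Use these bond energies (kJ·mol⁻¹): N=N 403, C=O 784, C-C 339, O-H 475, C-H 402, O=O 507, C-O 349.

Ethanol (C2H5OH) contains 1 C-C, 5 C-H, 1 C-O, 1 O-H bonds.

ΔH ≈ −1292 kJ

Bonds broken (reactants):
  C-C: 1 × 339 = 339
  C-H: 5 × 402 = 2010
  C-O: 1 × 349 = 349
  O-H: 1 × 475 = 475
  O=O: 3 × 507 = 1521
  Σ(broken) = 4694 kJ
Bonds formed (products):
  C=O: 4 × 784 = 3136
  O-H: 6 × 475 = 2850
  Σ(formed) = 5986 kJ
ΔH = Σ(broken) − Σ(formed) = 4694 − 5986 = −1292 kJ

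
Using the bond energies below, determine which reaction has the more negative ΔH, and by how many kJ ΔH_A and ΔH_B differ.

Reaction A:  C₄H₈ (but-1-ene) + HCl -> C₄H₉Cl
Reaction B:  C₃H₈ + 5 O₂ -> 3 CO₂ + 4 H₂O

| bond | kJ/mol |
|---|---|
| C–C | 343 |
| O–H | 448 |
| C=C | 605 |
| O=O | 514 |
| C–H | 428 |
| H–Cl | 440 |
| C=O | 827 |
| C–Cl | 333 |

Reaction A:
  Bonds broken (reactants):
    C–C: 2 × 343 = 686
    C–H: 8 × 428 = 3424
    C=C: 1 × 605 = 605
    H–Cl: 1 × 440 = 440
    Σ(broken) = 5155 kJ
  Bonds formed (products):
    C–C: 3 × 343 = 1029
    C–Cl: 1 × 333 = 333
    C–H: 9 × 428 = 3852
    Σ(formed) = 5214 kJ
  ΔH_A = 5155 − 5214 = −59 kJ
Reaction B:
  Bonds broken (reactants):
    C–C: 2 × 343 = 686
    C–H: 8 × 428 = 3424
    O=O: 5 × 514 = 2570
    Σ(broken) = 6680 kJ
  Bonds formed (products):
    C=O: 6 × 827 = 4962
    O–H: 8 × 448 = 3584
    Σ(formed) = 8546 kJ
  ΔH_B = 6680 − 8546 = −1866 kJ
ΔH_A − ΔH_B = +1807 kJ, so reaction B has the more negative ΔH; |ΔH_A − ΔH_B| = 1807 kJ.

Reaction B, by 1807 kJ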